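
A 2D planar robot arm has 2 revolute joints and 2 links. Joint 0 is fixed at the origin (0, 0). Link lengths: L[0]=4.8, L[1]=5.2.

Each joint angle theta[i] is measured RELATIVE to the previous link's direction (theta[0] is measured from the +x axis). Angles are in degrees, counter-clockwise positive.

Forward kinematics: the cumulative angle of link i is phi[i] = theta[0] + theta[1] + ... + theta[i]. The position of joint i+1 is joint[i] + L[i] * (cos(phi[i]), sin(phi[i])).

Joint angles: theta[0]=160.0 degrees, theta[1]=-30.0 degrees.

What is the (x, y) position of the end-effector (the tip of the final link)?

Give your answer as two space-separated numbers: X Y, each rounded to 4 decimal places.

Answer: -7.8530 5.6251

Derivation:
joint[0] = (0.0000, 0.0000)  (base)
link 0: phi[0] = 160 = 160 deg
  cos(160 deg) = -0.9397, sin(160 deg) = 0.3420
  joint[1] = (0.0000, 0.0000) + 4.8 * (-0.9397, 0.3420) = (0.0000 + -4.5105, 0.0000 + 1.6417) = (-4.5105, 1.6417)
link 1: phi[1] = 160 + -30 = 130 deg
  cos(130 deg) = -0.6428, sin(130 deg) = 0.7660
  joint[2] = (-4.5105, 1.6417) + 5.2 * (-0.6428, 0.7660) = (-4.5105 + -3.3425, 1.6417 + 3.9834) = (-7.8530, 5.6251)
End effector: (-7.8530, 5.6251)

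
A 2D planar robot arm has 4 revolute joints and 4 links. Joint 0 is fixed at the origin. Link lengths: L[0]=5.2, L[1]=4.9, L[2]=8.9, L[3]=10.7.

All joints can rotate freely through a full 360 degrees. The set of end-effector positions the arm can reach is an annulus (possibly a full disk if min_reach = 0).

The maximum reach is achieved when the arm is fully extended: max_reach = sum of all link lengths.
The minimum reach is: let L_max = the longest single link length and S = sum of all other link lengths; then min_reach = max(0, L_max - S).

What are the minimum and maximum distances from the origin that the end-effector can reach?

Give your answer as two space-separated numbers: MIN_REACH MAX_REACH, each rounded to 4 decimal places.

Answer: 0.0000 29.7000

Derivation:
Link lengths: [5.2, 4.9, 8.9, 10.7]
max_reach = 5.2 + 4.9 + 8.9 + 10.7 = 29.7
L_max = max([5.2, 4.9, 8.9, 10.7]) = 10.7
S (sum of others) = 29.7 - 10.7 = 19
min_reach = max(0, 10.7 - 19) = max(0, -8.3) = 0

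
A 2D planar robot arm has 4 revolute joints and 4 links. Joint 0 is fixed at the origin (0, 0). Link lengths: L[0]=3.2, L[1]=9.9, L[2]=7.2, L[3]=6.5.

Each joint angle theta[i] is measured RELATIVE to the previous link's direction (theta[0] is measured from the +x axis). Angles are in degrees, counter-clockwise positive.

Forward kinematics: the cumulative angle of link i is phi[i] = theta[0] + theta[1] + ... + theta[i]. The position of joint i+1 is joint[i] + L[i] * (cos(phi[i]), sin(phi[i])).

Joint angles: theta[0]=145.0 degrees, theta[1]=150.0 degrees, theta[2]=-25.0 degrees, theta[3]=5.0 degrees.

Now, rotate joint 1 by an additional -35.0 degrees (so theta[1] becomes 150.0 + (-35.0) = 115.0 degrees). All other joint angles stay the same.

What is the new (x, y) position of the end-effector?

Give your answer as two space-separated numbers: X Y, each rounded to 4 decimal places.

Answer: -11.7202 -19.4412

Derivation:
joint[0] = (0.0000, 0.0000)  (base)
link 0: phi[0] = 145 = 145 deg
  cos(145 deg) = -0.8192, sin(145 deg) = 0.5736
  joint[1] = (0.0000, 0.0000) + 3.2 * (-0.8192, 0.5736) = (0.0000 + -2.6213, 0.0000 + 1.8354) = (-2.6213, 1.8354)
link 1: phi[1] = 145 + 115 = 260 deg
  cos(260 deg) = -0.1736, sin(260 deg) = -0.9848
  joint[2] = (-2.6213, 1.8354) + 9.9 * (-0.1736, -0.9848) = (-2.6213 + -1.7191, 1.8354 + -9.7496) = (-4.3404, -7.9142)
link 2: phi[2] = 145 + 115 + -25 = 235 deg
  cos(235 deg) = -0.5736, sin(235 deg) = -0.8192
  joint[3] = (-4.3404, -7.9142) + 7.2 * (-0.5736, -0.8192) = (-4.3404 + -4.1298, -7.9142 + -5.8979) = (-8.4702, -13.8120)
link 3: phi[3] = 145 + 115 + -25 + 5 = 240 deg
  cos(240 deg) = -0.5000, sin(240 deg) = -0.8660
  joint[4] = (-8.4702, -13.8120) + 6.5 * (-0.5000, -0.8660) = (-8.4702 + -3.2500, -13.8120 + -5.6292) = (-11.7202, -19.4412)
End effector: (-11.7202, -19.4412)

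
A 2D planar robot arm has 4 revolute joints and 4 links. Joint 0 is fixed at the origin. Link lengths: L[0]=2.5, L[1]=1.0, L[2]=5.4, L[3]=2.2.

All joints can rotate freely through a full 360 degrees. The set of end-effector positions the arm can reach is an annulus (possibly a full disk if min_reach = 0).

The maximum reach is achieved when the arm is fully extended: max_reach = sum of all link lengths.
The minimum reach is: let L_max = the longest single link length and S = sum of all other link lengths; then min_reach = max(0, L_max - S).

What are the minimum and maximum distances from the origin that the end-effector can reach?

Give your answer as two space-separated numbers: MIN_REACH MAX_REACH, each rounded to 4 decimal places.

Link lengths: [2.5, 1.0, 5.4, 2.2]
max_reach = 2.5 + 1 + 5.4 + 2.2 = 11.1
L_max = max([2.5, 1.0, 5.4, 2.2]) = 5.4
S (sum of others) = 11.1 - 5.4 = 5.7
min_reach = max(0, 5.4 - 5.7) = max(0, -0.3) = 0

Answer: 0.0000 11.1000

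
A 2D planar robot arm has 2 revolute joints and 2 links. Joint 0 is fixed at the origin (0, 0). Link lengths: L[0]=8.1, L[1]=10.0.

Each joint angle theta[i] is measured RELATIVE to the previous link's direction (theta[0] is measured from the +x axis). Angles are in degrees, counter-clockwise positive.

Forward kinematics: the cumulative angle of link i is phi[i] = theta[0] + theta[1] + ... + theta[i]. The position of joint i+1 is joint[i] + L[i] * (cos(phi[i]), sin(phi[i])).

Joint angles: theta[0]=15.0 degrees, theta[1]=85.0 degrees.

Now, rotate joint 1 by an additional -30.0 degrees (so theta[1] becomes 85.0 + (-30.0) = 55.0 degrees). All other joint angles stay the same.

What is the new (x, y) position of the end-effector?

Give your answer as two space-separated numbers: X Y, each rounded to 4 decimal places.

joint[0] = (0.0000, 0.0000)  (base)
link 0: phi[0] = 15 = 15 deg
  cos(15 deg) = 0.9659, sin(15 deg) = 0.2588
  joint[1] = (0.0000, 0.0000) + 8.1 * (0.9659, 0.2588) = (0.0000 + 7.8240, 0.0000 + 2.0964) = (7.8240, 2.0964)
link 1: phi[1] = 15 + 55 = 70 deg
  cos(70 deg) = 0.3420, sin(70 deg) = 0.9397
  joint[2] = (7.8240, 2.0964) + 10 * (0.3420, 0.9397) = (7.8240 + 3.4202, 2.0964 + 9.3969) = (11.2442, 11.4934)
End effector: (11.2442, 11.4934)

Answer: 11.2442 11.4934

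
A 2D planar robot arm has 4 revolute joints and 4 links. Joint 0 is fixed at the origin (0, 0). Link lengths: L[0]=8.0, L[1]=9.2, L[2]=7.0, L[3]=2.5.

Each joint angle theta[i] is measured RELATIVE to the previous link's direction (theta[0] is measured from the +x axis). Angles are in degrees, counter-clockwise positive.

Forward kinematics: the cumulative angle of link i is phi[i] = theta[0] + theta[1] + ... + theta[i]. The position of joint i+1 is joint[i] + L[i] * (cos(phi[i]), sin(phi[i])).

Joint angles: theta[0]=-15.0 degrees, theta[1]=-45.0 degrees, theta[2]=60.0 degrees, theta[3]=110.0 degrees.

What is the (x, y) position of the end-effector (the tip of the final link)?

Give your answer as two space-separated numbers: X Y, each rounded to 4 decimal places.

Answer: 18.4724 -7.6888

Derivation:
joint[0] = (0.0000, 0.0000)  (base)
link 0: phi[0] = -15 = -15 deg
  cos(-15 deg) = 0.9659, sin(-15 deg) = -0.2588
  joint[1] = (0.0000, 0.0000) + 8 * (0.9659, -0.2588) = (0.0000 + 7.7274, 0.0000 + -2.0706) = (7.7274, -2.0706)
link 1: phi[1] = -15 + -45 = -60 deg
  cos(-60 deg) = 0.5000, sin(-60 deg) = -0.8660
  joint[2] = (7.7274, -2.0706) + 9.2 * (0.5000, -0.8660) = (7.7274 + 4.6000, -2.0706 + -7.9674) = (12.3274, -10.0380)
link 2: phi[2] = -15 + -45 + 60 = 0 deg
  cos(0 deg) = 1.0000, sin(0 deg) = 0.0000
  joint[3] = (12.3274, -10.0380) + 7 * (1.0000, 0.0000) = (12.3274 + 7.0000, -10.0380 + 0.0000) = (19.3274, -10.0380)
link 3: phi[3] = -15 + -45 + 60 + 110 = 110 deg
  cos(110 deg) = -0.3420, sin(110 deg) = 0.9397
  joint[4] = (19.3274, -10.0380) + 2.5 * (-0.3420, 0.9397) = (19.3274 + -0.8551, -10.0380 + 2.3492) = (18.4724, -7.6888)
End effector: (18.4724, -7.6888)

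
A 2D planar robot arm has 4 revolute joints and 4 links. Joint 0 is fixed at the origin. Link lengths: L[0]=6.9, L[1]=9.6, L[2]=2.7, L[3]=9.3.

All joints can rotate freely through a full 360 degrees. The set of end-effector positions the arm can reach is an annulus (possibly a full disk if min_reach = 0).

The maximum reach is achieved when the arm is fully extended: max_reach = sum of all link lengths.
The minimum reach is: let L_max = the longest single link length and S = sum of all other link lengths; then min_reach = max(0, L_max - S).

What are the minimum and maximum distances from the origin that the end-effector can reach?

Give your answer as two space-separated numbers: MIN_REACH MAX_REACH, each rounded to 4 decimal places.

Answer: 0.0000 28.5000

Derivation:
Link lengths: [6.9, 9.6, 2.7, 9.3]
max_reach = 6.9 + 9.6 + 2.7 + 9.3 = 28.5
L_max = max([6.9, 9.6, 2.7, 9.3]) = 9.6
S (sum of others) = 28.5 - 9.6 = 18.9
min_reach = max(0, 9.6 - 18.9) = max(0, -9.3) = 0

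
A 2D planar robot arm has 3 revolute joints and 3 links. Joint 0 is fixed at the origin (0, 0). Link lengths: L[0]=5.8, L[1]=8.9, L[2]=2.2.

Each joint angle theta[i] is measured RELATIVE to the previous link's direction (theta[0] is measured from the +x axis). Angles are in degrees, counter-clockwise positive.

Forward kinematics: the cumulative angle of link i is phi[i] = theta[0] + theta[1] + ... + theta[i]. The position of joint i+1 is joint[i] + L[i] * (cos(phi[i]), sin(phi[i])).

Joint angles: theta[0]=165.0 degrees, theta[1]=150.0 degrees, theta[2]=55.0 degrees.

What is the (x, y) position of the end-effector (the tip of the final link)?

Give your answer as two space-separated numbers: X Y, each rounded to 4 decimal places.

joint[0] = (0.0000, 0.0000)  (base)
link 0: phi[0] = 165 = 165 deg
  cos(165 deg) = -0.9659, sin(165 deg) = 0.2588
  joint[1] = (0.0000, 0.0000) + 5.8 * (-0.9659, 0.2588) = (0.0000 + -5.6024, 0.0000 + 1.5012) = (-5.6024, 1.5012)
link 1: phi[1] = 165 + 150 = 315 deg
  cos(315 deg) = 0.7071, sin(315 deg) = -0.7071
  joint[2] = (-5.6024, 1.5012) + 8.9 * (0.7071, -0.7071) = (-5.6024 + 6.2933, 1.5012 + -6.2933) = (0.6909, -4.7921)
link 2: phi[2] = 165 + 150 + 55 = 370 deg
  cos(370 deg) = 0.9848, sin(370 deg) = 0.1736
  joint[3] = (0.6909, -4.7921) + 2.2 * (0.9848, 0.1736) = (0.6909 + 2.1666, -4.7921 + 0.3820) = (2.8575, -4.4101)
End effector: (2.8575, -4.4101)

Answer: 2.8575 -4.4101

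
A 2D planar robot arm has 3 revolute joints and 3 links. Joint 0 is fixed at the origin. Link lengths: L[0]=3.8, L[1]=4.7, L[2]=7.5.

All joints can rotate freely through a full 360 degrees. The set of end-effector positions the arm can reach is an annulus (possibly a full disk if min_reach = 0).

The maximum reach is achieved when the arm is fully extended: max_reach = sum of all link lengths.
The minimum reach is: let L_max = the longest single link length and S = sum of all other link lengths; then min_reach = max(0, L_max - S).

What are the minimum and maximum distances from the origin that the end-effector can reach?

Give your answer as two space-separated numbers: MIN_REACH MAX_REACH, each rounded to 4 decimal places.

Link lengths: [3.8, 4.7, 7.5]
max_reach = 3.8 + 4.7 + 7.5 = 16
L_max = max([3.8, 4.7, 7.5]) = 7.5
S (sum of others) = 16 - 7.5 = 8.5
min_reach = max(0, 7.5 - 8.5) = max(0, -1) = 0

Answer: 0.0000 16.0000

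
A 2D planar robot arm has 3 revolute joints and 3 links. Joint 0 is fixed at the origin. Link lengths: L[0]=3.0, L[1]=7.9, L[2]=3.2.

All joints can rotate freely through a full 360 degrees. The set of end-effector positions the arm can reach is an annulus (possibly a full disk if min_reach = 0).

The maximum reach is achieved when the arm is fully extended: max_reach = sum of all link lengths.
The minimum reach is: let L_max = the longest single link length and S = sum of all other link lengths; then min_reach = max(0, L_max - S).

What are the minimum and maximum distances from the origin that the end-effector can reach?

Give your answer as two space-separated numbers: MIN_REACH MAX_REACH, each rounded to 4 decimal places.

Answer: 1.7000 14.1000

Derivation:
Link lengths: [3.0, 7.9, 3.2]
max_reach = 3 + 7.9 + 3.2 = 14.1
L_max = max([3.0, 7.9, 3.2]) = 7.9
S (sum of others) = 14.1 - 7.9 = 6.2
min_reach = max(0, 7.9 - 6.2) = max(0, 1.7) = 1.7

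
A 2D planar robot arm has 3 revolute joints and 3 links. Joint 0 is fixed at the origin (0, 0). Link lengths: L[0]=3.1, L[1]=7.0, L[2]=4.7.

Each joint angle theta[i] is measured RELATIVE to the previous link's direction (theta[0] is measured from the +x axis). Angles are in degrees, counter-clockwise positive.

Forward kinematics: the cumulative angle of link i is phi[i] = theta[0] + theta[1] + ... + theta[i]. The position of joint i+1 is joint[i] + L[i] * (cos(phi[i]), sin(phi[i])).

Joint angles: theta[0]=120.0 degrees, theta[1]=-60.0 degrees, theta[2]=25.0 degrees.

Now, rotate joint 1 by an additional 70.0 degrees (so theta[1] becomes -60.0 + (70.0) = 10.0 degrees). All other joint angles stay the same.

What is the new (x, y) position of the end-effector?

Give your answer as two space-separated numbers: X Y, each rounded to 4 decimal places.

Answer: -10.3092 10.0333

Derivation:
joint[0] = (0.0000, 0.0000)  (base)
link 0: phi[0] = 120 = 120 deg
  cos(120 deg) = -0.5000, sin(120 deg) = 0.8660
  joint[1] = (0.0000, 0.0000) + 3.1 * (-0.5000, 0.8660) = (0.0000 + -1.5500, 0.0000 + 2.6847) = (-1.5500, 2.6847)
link 1: phi[1] = 120 + 10 = 130 deg
  cos(130 deg) = -0.6428, sin(130 deg) = 0.7660
  joint[2] = (-1.5500, 2.6847) + 7 * (-0.6428, 0.7660) = (-1.5500 + -4.4995, 2.6847 + 5.3623) = (-6.0495, 8.0470)
link 2: phi[2] = 120 + 10 + 25 = 155 deg
  cos(155 deg) = -0.9063, sin(155 deg) = 0.4226
  joint[3] = (-6.0495, 8.0470) + 4.7 * (-0.9063, 0.4226) = (-6.0495 + -4.2596, 8.0470 + 1.9863) = (-10.3092, 10.0333)
End effector: (-10.3092, 10.0333)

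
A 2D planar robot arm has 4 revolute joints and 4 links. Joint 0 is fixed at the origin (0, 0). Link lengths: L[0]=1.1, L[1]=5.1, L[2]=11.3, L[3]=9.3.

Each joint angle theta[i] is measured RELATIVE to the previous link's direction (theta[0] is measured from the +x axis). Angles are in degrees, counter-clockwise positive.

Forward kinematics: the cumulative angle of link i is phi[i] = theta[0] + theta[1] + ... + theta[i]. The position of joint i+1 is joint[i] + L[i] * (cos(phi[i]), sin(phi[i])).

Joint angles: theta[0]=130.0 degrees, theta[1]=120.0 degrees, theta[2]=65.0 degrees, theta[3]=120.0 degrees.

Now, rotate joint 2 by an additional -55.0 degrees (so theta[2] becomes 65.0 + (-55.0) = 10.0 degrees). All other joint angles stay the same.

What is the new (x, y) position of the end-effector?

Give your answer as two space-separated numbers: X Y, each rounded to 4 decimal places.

Answer: 4.3255 -11.8973

Derivation:
joint[0] = (0.0000, 0.0000)  (base)
link 0: phi[0] = 130 = 130 deg
  cos(130 deg) = -0.6428, sin(130 deg) = 0.7660
  joint[1] = (0.0000, 0.0000) + 1.1 * (-0.6428, 0.7660) = (0.0000 + -0.7071, 0.0000 + 0.8426) = (-0.7071, 0.8426)
link 1: phi[1] = 130 + 120 = 250 deg
  cos(250 deg) = -0.3420, sin(250 deg) = -0.9397
  joint[2] = (-0.7071, 0.8426) + 5.1 * (-0.3420, -0.9397) = (-0.7071 + -1.7443, 0.8426 + -4.7924) = (-2.4514, -3.9498)
link 2: phi[2] = 130 + 120 + 10 = 260 deg
  cos(260 deg) = -0.1736, sin(260 deg) = -0.9848
  joint[3] = (-2.4514, -3.9498) + 11.3 * (-0.1736, -0.9848) = (-2.4514 + -1.9622, -3.9498 + -11.1283) = (-4.4136, -15.0781)
link 3: phi[3] = 130 + 120 + 10 + 120 = 380 deg
  cos(380 deg) = 0.9397, sin(380 deg) = 0.3420
  joint[4] = (-4.4136, -15.0781) + 9.3 * (0.9397, 0.3420) = (-4.4136 + 8.7391, -15.0781 + 3.1808) = (4.3255, -11.8973)
End effector: (4.3255, -11.8973)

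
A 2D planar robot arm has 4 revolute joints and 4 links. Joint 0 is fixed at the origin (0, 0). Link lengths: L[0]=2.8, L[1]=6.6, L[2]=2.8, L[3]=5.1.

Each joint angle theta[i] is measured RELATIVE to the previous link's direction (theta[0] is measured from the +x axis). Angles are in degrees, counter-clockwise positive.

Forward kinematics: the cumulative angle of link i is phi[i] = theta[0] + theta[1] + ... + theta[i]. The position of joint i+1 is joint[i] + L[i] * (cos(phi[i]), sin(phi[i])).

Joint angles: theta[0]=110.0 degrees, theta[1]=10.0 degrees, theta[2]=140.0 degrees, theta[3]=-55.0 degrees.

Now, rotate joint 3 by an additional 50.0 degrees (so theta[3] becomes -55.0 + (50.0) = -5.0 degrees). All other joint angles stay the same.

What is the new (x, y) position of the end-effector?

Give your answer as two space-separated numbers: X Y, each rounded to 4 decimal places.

joint[0] = (0.0000, 0.0000)  (base)
link 0: phi[0] = 110 = 110 deg
  cos(110 deg) = -0.3420, sin(110 deg) = 0.9397
  joint[1] = (0.0000, 0.0000) + 2.8 * (-0.3420, 0.9397) = (0.0000 + -0.9577, 0.0000 + 2.6311) = (-0.9577, 2.6311)
link 1: phi[1] = 110 + 10 = 120 deg
  cos(120 deg) = -0.5000, sin(120 deg) = 0.8660
  joint[2] = (-0.9577, 2.6311) + 6.6 * (-0.5000, 0.8660) = (-0.9577 + -3.3000, 2.6311 + 5.7158) = (-4.2577, 8.3469)
link 2: phi[2] = 110 + 10 + 140 = 260 deg
  cos(260 deg) = -0.1736, sin(260 deg) = -0.9848
  joint[3] = (-4.2577, 8.3469) + 2.8 * (-0.1736, -0.9848) = (-4.2577 + -0.4862, 8.3469 + -2.7575) = (-4.7439, 5.5894)
link 3: phi[3] = 110 + 10 + 140 + -5 = 255 deg
  cos(255 deg) = -0.2588, sin(255 deg) = -0.9659
  joint[4] = (-4.7439, 5.5894) + 5.1 * (-0.2588, -0.9659) = (-4.7439 + -1.3200, 5.5894 + -4.9262) = (-6.0638, 0.6632)
End effector: (-6.0638, 0.6632)

Answer: -6.0638 0.6632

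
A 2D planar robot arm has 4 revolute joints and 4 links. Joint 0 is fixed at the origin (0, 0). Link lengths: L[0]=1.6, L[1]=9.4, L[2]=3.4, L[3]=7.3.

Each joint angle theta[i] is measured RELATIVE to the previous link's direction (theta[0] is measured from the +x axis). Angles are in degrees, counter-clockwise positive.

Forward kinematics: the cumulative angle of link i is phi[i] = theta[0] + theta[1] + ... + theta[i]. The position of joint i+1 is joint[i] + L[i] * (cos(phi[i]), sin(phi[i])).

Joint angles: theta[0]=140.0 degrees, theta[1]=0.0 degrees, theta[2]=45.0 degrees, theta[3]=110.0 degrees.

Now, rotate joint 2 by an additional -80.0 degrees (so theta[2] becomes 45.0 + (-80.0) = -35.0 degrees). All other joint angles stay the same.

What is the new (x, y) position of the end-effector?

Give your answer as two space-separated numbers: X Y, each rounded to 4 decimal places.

joint[0] = (0.0000, 0.0000)  (base)
link 0: phi[0] = 140 = 140 deg
  cos(140 deg) = -0.7660, sin(140 deg) = 0.6428
  joint[1] = (0.0000, 0.0000) + 1.6 * (-0.7660, 0.6428) = (0.0000 + -1.2257, 0.0000 + 1.0285) = (-1.2257, 1.0285)
link 1: phi[1] = 140 + 0 = 140 deg
  cos(140 deg) = -0.7660, sin(140 deg) = 0.6428
  joint[2] = (-1.2257, 1.0285) + 9.4 * (-0.7660, 0.6428) = (-1.2257 + -7.2008, 1.0285 + 6.0422) = (-8.4265, 7.0707)
link 2: phi[2] = 140 + 0 + -35 = 105 deg
  cos(105 deg) = -0.2588, sin(105 deg) = 0.9659
  joint[3] = (-8.4265, 7.0707) + 3.4 * (-0.2588, 0.9659) = (-8.4265 + -0.8800, 7.0707 + 3.2841) = (-9.3065, 10.3548)
link 3: phi[3] = 140 + 0 + -35 + 110 = 215 deg
  cos(215 deg) = -0.8192, sin(215 deg) = -0.5736
  joint[4] = (-9.3065, 10.3548) + 7.3 * (-0.8192, -0.5736) = (-9.3065 + -5.9798, 10.3548 + -4.1871) = (-15.2863, 6.1677)
End effector: (-15.2863, 6.1677)

Answer: -15.2863 6.1677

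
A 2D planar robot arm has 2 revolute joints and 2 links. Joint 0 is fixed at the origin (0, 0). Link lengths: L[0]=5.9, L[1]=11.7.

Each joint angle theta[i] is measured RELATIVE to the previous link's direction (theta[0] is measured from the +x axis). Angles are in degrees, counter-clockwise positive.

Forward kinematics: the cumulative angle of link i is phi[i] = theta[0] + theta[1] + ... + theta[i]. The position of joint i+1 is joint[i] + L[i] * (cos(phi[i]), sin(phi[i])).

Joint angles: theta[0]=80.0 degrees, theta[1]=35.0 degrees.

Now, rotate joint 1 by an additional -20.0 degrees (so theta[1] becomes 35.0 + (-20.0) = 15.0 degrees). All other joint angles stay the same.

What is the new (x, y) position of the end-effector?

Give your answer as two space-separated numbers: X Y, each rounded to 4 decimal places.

Answer: 0.0048 17.4658

Derivation:
joint[0] = (0.0000, 0.0000)  (base)
link 0: phi[0] = 80 = 80 deg
  cos(80 deg) = 0.1736, sin(80 deg) = 0.9848
  joint[1] = (0.0000, 0.0000) + 5.9 * (0.1736, 0.9848) = (0.0000 + 1.0245, 0.0000 + 5.8104) = (1.0245, 5.8104)
link 1: phi[1] = 80 + 15 = 95 deg
  cos(95 deg) = -0.0872, sin(95 deg) = 0.9962
  joint[2] = (1.0245, 5.8104) + 11.7 * (-0.0872, 0.9962) = (1.0245 + -1.0197, 5.8104 + 11.6555) = (0.0048, 17.4658)
End effector: (0.0048, 17.4658)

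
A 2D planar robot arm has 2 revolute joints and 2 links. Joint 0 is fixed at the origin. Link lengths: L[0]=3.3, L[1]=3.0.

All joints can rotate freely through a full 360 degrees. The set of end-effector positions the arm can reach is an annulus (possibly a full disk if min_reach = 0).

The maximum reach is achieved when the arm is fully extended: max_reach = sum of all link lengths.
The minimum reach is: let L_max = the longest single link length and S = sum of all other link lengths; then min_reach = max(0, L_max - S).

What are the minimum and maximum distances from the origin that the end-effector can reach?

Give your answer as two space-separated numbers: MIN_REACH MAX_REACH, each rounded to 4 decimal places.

Answer: 0.3000 6.3000

Derivation:
Link lengths: [3.3, 3.0]
max_reach = 3.3 + 3 = 6.3
L_max = max([3.3, 3.0]) = 3.3
S (sum of others) = 6.3 - 3.3 = 3
min_reach = max(0, 3.3 - 3) = max(0, 0.3) = 0.3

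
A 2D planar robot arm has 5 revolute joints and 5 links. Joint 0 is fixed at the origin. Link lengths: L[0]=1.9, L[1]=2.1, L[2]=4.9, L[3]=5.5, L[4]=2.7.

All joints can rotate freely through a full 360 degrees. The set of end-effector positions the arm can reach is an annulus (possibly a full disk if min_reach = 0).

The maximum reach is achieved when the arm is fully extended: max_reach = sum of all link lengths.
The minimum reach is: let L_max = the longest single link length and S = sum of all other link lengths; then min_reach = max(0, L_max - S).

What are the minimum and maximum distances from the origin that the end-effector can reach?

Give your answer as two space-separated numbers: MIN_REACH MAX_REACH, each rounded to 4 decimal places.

Link lengths: [1.9, 2.1, 4.9, 5.5, 2.7]
max_reach = 1.9 + 2.1 + 4.9 + 5.5 + 2.7 = 17.1
L_max = max([1.9, 2.1, 4.9, 5.5, 2.7]) = 5.5
S (sum of others) = 17.1 - 5.5 = 11.6
min_reach = max(0, 5.5 - 11.6) = max(0, -6.1) = 0

Answer: 0.0000 17.1000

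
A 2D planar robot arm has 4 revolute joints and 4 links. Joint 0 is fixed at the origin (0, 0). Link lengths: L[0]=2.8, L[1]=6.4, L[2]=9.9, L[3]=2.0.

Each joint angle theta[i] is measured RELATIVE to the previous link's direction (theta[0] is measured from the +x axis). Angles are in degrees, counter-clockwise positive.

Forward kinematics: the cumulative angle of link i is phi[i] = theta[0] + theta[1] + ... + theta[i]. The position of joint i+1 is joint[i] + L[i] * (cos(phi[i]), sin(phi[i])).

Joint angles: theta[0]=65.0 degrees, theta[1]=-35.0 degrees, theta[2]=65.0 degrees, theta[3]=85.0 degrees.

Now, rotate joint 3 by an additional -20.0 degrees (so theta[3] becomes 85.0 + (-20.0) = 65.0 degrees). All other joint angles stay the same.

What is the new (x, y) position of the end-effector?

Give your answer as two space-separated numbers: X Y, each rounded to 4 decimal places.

joint[0] = (0.0000, 0.0000)  (base)
link 0: phi[0] = 65 = 65 deg
  cos(65 deg) = 0.4226, sin(65 deg) = 0.9063
  joint[1] = (0.0000, 0.0000) + 2.8 * (0.4226, 0.9063) = (0.0000 + 1.1833, 0.0000 + 2.5377) = (1.1833, 2.5377)
link 1: phi[1] = 65 + -35 = 30 deg
  cos(30 deg) = 0.8660, sin(30 deg) = 0.5000
  joint[2] = (1.1833, 2.5377) + 6.4 * (0.8660, 0.5000) = (1.1833 + 5.5426, 2.5377 + 3.2000) = (6.7259, 5.7377)
link 2: phi[2] = 65 + -35 + 65 = 95 deg
  cos(95 deg) = -0.0872, sin(95 deg) = 0.9962
  joint[3] = (6.7259, 5.7377) + 9.9 * (-0.0872, 0.9962) = (6.7259 + -0.8628, 5.7377 + 9.8623) = (5.8631, 15.6000)
link 3: phi[3] = 65 + -35 + 65 + 65 = 160 deg
  cos(160 deg) = -0.9397, sin(160 deg) = 0.3420
  joint[4] = (5.8631, 15.6000) + 2 * (-0.9397, 0.3420) = (5.8631 + -1.8794, 15.6000 + 0.6840) = (3.9837, 16.2840)
End effector: (3.9837, 16.2840)

Answer: 3.9837 16.2840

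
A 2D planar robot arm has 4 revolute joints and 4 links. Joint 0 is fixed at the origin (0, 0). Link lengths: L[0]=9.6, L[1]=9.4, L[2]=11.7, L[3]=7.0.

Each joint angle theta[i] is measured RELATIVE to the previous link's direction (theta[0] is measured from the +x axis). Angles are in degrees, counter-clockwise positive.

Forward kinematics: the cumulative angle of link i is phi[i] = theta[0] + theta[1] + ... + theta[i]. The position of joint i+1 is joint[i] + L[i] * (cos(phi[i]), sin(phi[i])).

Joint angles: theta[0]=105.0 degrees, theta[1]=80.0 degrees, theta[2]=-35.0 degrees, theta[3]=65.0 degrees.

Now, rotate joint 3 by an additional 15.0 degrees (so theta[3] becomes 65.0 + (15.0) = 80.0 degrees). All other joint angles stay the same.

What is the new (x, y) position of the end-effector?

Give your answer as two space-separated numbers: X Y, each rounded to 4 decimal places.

Answer: -26.4809 8.9413

Derivation:
joint[0] = (0.0000, 0.0000)  (base)
link 0: phi[0] = 105 = 105 deg
  cos(105 deg) = -0.2588, sin(105 deg) = 0.9659
  joint[1] = (0.0000, 0.0000) + 9.6 * (-0.2588, 0.9659) = (0.0000 + -2.4847, 0.0000 + 9.2729) = (-2.4847, 9.2729)
link 1: phi[1] = 105 + 80 = 185 deg
  cos(185 deg) = -0.9962, sin(185 deg) = -0.0872
  joint[2] = (-2.4847, 9.2729) + 9.4 * (-0.9962, -0.0872) = (-2.4847 + -9.3642, 9.2729 + -0.8193) = (-11.8489, 8.4536)
link 2: phi[2] = 105 + 80 + -35 = 150 deg
  cos(150 deg) = -0.8660, sin(150 deg) = 0.5000
  joint[3] = (-11.8489, 8.4536) + 11.7 * (-0.8660, 0.5000) = (-11.8489 + -10.1325, 8.4536 + 5.8500) = (-21.9814, 14.3036)
link 3: phi[3] = 105 + 80 + -35 + 80 = 230 deg
  cos(230 deg) = -0.6428, sin(230 deg) = -0.7660
  joint[4] = (-21.9814, 14.3036) + 7 * (-0.6428, -0.7660) = (-21.9814 + -4.4995, 14.3036 + -5.3623) = (-26.4809, 8.9413)
End effector: (-26.4809, 8.9413)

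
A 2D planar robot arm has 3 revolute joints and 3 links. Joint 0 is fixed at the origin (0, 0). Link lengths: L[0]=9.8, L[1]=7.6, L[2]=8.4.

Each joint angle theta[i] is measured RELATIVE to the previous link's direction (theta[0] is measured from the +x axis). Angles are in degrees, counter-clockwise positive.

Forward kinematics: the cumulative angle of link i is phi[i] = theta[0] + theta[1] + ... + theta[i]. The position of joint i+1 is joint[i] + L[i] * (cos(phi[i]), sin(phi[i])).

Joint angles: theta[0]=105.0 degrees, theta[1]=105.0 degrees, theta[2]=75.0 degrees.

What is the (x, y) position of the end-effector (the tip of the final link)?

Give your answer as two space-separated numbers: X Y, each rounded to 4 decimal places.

joint[0] = (0.0000, 0.0000)  (base)
link 0: phi[0] = 105 = 105 deg
  cos(105 deg) = -0.2588, sin(105 deg) = 0.9659
  joint[1] = (0.0000, 0.0000) + 9.8 * (-0.2588, 0.9659) = (0.0000 + -2.5364, 0.0000 + 9.4661) = (-2.5364, 9.4661)
link 1: phi[1] = 105 + 105 = 210 deg
  cos(210 deg) = -0.8660, sin(210 deg) = -0.5000
  joint[2] = (-2.5364, 9.4661) + 7.6 * (-0.8660, -0.5000) = (-2.5364 + -6.5818, 9.4661 + -3.8000) = (-9.1182, 5.6661)
link 2: phi[2] = 105 + 105 + 75 = 285 deg
  cos(285 deg) = 0.2588, sin(285 deg) = -0.9659
  joint[3] = (-9.1182, 5.6661) + 8.4 * (0.2588, -0.9659) = (-9.1182 + 2.1741, 5.6661 + -8.1138) = (-6.9441, -2.4477)
End effector: (-6.9441, -2.4477)

Answer: -6.9441 -2.4477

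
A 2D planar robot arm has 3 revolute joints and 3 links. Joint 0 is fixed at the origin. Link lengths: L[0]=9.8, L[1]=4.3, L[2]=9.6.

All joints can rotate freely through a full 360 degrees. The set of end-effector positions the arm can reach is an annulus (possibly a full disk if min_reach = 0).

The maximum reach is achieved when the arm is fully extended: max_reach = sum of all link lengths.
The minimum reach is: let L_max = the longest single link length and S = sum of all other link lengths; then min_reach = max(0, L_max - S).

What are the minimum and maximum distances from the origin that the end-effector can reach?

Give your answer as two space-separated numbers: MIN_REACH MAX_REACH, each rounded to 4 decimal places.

Answer: 0.0000 23.7000

Derivation:
Link lengths: [9.8, 4.3, 9.6]
max_reach = 9.8 + 4.3 + 9.6 = 23.7
L_max = max([9.8, 4.3, 9.6]) = 9.8
S (sum of others) = 23.7 - 9.8 = 13.9
min_reach = max(0, 9.8 - 13.9) = max(0, -4.1) = 0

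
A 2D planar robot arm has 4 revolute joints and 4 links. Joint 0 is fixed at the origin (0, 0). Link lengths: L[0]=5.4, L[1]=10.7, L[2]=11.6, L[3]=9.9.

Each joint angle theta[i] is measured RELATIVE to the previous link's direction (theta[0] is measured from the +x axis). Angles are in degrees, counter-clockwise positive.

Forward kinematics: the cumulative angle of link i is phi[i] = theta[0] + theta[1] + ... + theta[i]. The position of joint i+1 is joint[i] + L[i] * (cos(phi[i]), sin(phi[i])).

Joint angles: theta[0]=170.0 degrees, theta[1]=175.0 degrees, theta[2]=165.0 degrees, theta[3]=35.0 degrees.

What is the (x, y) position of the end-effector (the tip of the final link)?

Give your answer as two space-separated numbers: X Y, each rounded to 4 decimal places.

Answer: -14.8908 3.1055

Derivation:
joint[0] = (0.0000, 0.0000)  (base)
link 0: phi[0] = 170 = 170 deg
  cos(170 deg) = -0.9848, sin(170 deg) = 0.1736
  joint[1] = (0.0000, 0.0000) + 5.4 * (-0.9848, 0.1736) = (0.0000 + -5.3180, 0.0000 + 0.9377) = (-5.3180, 0.9377)
link 1: phi[1] = 170 + 175 = 345 deg
  cos(345 deg) = 0.9659, sin(345 deg) = -0.2588
  joint[2] = (-5.3180, 0.9377) + 10.7 * (0.9659, -0.2588) = (-5.3180 + 10.3354, 0.9377 + -2.7694) = (5.0174, -1.8317)
link 2: phi[2] = 170 + 175 + 165 = 510 deg
  cos(510 deg) = -0.8660, sin(510 deg) = 0.5000
  joint[3] = (5.0174, -1.8317) + 11.6 * (-0.8660, 0.5000) = (5.0174 + -10.0459, -1.8317 + 5.8000) = (-5.0285, 3.9683)
link 3: phi[3] = 170 + 175 + 165 + 35 = 545 deg
  cos(545 deg) = -0.9962, sin(545 deg) = -0.0872
  joint[4] = (-5.0285, 3.9683) + 9.9 * (-0.9962, -0.0872) = (-5.0285 + -9.8623, 3.9683 + -0.8628) = (-14.8908, 3.1055)
End effector: (-14.8908, 3.1055)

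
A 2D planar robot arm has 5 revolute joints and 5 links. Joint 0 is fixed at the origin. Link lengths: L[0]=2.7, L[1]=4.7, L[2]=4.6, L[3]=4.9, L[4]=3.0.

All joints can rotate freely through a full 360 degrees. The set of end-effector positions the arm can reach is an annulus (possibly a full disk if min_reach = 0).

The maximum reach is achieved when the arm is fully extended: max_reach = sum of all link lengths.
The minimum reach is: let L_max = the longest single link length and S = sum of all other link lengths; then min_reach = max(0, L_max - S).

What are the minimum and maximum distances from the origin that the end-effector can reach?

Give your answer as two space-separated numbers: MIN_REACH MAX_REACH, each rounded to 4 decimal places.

Link lengths: [2.7, 4.7, 4.6, 4.9, 3.0]
max_reach = 2.7 + 4.7 + 4.6 + 4.9 + 3 = 19.9
L_max = max([2.7, 4.7, 4.6, 4.9, 3.0]) = 4.9
S (sum of others) = 19.9 - 4.9 = 15
min_reach = max(0, 4.9 - 15) = max(0, -10.1) = 0

Answer: 0.0000 19.9000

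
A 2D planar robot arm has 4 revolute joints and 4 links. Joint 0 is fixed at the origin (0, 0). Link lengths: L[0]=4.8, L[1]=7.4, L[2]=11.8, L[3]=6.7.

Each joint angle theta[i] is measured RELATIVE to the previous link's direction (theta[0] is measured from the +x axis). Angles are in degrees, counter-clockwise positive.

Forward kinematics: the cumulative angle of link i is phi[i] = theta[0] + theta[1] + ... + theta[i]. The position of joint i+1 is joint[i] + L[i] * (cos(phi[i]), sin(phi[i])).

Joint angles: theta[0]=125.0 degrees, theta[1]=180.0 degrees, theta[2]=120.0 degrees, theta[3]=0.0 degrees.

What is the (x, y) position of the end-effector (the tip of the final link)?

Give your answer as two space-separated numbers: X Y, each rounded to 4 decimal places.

Answer: 9.3097 14.6369

Derivation:
joint[0] = (0.0000, 0.0000)  (base)
link 0: phi[0] = 125 = 125 deg
  cos(125 deg) = -0.5736, sin(125 deg) = 0.8192
  joint[1] = (0.0000, 0.0000) + 4.8 * (-0.5736, 0.8192) = (0.0000 + -2.7532, 0.0000 + 3.9319) = (-2.7532, 3.9319)
link 1: phi[1] = 125 + 180 = 305 deg
  cos(305 deg) = 0.5736, sin(305 deg) = -0.8192
  joint[2] = (-2.7532, 3.9319) + 7.4 * (0.5736, -0.8192) = (-2.7532 + 4.2445, 3.9319 + -6.0617) = (1.4913, -2.1298)
link 2: phi[2] = 125 + 180 + 120 = 425 deg
  cos(425 deg) = 0.4226, sin(425 deg) = 0.9063
  joint[3] = (1.4913, -2.1298) + 11.8 * (0.4226, 0.9063) = (1.4913 + 4.9869, -2.1298 + 10.6944) = (6.4782, 8.5646)
link 3: phi[3] = 125 + 180 + 120 + 0 = 425 deg
  cos(425 deg) = 0.4226, sin(425 deg) = 0.9063
  joint[4] = (6.4782, 8.5646) + 6.7 * (0.4226, 0.9063) = (6.4782 + 2.8315, 8.5646 + 6.0723) = (9.3097, 14.6369)
End effector: (9.3097, 14.6369)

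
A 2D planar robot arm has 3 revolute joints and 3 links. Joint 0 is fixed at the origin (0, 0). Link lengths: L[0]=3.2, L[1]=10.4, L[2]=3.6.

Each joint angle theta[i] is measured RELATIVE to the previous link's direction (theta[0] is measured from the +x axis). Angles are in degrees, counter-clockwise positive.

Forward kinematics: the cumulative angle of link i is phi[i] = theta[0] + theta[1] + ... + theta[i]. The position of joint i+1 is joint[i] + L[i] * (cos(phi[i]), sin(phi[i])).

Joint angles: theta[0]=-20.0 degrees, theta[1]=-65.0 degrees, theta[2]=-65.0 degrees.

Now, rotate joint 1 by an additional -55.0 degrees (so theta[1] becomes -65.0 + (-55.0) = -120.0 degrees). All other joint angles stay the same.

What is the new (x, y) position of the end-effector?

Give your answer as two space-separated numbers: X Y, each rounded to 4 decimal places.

Answer: -8.2226 -6.2580

Derivation:
joint[0] = (0.0000, 0.0000)  (base)
link 0: phi[0] = -20 = -20 deg
  cos(-20 deg) = 0.9397, sin(-20 deg) = -0.3420
  joint[1] = (0.0000, 0.0000) + 3.2 * (0.9397, -0.3420) = (0.0000 + 3.0070, 0.0000 + -1.0945) = (3.0070, -1.0945)
link 1: phi[1] = -20 + -120 = -140 deg
  cos(-140 deg) = -0.7660, sin(-140 deg) = -0.6428
  joint[2] = (3.0070, -1.0945) + 10.4 * (-0.7660, -0.6428) = (3.0070 + -7.9669, -1.0945 + -6.6850) = (-4.9598, -7.7795)
link 2: phi[2] = -20 + -120 + -65 = -205 deg
  cos(-205 deg) = -0.9063, sin(-205 deg) = 0.4226
  joint[3] = (-4.9598, -7.7795) + 3.6 * (-0.9063, 0.4226) = (-4.9598 + -3.2627, -7.7795 + 1.5214) = (-8.2226, -6.2580)
End effector: (-8.2226, -6.2580)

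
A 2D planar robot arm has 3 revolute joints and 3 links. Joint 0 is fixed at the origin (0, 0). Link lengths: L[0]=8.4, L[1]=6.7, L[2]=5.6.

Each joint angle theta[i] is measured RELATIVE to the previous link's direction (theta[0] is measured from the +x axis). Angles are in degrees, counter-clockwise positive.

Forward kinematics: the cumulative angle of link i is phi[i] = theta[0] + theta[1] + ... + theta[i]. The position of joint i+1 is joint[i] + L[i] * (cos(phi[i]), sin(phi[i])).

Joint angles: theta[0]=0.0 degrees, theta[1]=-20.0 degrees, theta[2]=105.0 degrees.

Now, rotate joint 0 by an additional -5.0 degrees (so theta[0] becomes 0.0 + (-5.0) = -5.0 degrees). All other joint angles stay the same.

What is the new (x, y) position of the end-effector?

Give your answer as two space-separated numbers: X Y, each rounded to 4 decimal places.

joint[0] = (0.0000, 0.0000)  (base)
link 0: phi[0] = -5 = -5 deg
  cos(-5 deg) = 0.9962, sin(-5 deg) = -0.0872
  joint[1] = (0.0000, 0.0000) + 8.4 * (0.9962, -0.0872) = (0.0000 + 8.3680, 0.0000 + -0.7321) = (8.3680, -0.7321)
link 1: phi[1] = -5 + -20 = -25 deg
  cos(-25 deg) = 0.9063, sin(-25 deg) = -0.4226
  joint[2] = (8.3680, -0.7321) + 6.7 * (0.9063, -0.4226) = (8.3680 + 6.0723, -0.7321 + -2.8315) = (14.4403, -3.5637)
link 2: phi[2] = -5 + -20 + 105 = 80 deg
  cos(80 deg) = 0.1736, sin(80 deg) = 0.9848
  joint[3] = (14.4403, -3.5637) + 5.6 * (0.1736, 0.9848) = (14.4403 + 0.9724, -3.5637 + 5.5149) = (15.4127, 1.9513)
End effector: (15.4127, 1.9513)

Answer: 15.4127 1.9513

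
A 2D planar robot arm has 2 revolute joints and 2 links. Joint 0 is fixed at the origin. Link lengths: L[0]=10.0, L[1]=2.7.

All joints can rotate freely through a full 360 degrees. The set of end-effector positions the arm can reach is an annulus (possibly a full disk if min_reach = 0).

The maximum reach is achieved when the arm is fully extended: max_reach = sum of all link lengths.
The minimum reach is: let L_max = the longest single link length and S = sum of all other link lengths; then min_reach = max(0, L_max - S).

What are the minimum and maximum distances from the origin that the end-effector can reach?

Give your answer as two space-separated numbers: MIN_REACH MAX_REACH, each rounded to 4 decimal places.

Link lengths: [10.0, 2.7]
max_reach = 10 + 2.7 = 12.7
L_max = max([10.0, 2.7]) = 10
S (sum of others) = 12.7 - 10 = 2.7
min_reach = max(0, 10 - 2.7) = max(0, 7.3) = 7.3

Answer: 7.3000 12.7000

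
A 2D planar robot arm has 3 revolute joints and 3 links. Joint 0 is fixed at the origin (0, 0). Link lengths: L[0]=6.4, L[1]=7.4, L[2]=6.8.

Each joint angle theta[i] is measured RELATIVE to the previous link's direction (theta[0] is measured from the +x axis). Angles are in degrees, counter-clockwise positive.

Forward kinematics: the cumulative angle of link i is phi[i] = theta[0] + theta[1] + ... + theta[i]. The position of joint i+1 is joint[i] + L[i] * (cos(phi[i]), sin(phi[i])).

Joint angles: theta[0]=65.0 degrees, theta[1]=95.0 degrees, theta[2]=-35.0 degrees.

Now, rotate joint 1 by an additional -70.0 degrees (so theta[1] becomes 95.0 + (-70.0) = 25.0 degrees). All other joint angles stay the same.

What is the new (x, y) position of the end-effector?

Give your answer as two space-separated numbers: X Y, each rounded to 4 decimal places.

Answer: 6.6051 18.7706

Derivation:
joint[0] = (0.0000, 0.0000)  (base)
link 0: phi[0] = 65 = 65 deg
  cos(65 deg) = 0.4226, sin(65 deg) = 0.9063
  joint[1] = (0.0000, 0.0000) + 6.4 * (0.4226, 0.9063) = (0.0000 + 2.7048, 0.0000 + 5.8004) = (2.7048, 5.8004)
link 1: phi[1] = 65 + 25 = 90 deg
  cos(90 deg) = 0.0000, sin(90 deg) = 1.0000
  joint[2] = (2.7048, 5.8004) + 7.4 * (0.0000, 1.0000) = (2.7048 + 0.0000, 5.8004 + 7.4000) = (2.7048, 13.2004)
link 2: phi[2] = 65 + 25 + -35 = 55 deg
  cos(55 deg) = 0.5736, sin(55 deg) = 0.8192
  joint[3] = (2.7048, 13.2004) + 6.8 * (0.5736, 0.8192) = (2.7048 + 3.9003, 13.2004 + 5.5702) = (6.6051, 18.7706)
End effector: (6.6051, 18.7706)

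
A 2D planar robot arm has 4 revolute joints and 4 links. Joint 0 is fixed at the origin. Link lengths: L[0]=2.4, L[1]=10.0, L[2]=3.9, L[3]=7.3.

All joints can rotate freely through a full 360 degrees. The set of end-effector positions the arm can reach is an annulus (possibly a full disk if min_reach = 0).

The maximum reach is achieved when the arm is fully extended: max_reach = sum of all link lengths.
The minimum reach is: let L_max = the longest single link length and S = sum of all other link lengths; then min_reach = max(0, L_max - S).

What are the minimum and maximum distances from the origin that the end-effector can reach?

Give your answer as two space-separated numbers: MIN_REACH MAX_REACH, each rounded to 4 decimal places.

Link lengths: [2.4, 10.0, 3.9, 7.3]
max_reach = 2.4 + 10 + 3.9 + 7.3 = 23.6
L_max = max([2.4, 10.0, 3.9, 7.3]) = 10
S (sum of others) = 23.6 - 10 = 13.6
min_reach = max(0, 10 - 13.6) = max(0, -3.6) = 0

Answer: 0.0000 23.6000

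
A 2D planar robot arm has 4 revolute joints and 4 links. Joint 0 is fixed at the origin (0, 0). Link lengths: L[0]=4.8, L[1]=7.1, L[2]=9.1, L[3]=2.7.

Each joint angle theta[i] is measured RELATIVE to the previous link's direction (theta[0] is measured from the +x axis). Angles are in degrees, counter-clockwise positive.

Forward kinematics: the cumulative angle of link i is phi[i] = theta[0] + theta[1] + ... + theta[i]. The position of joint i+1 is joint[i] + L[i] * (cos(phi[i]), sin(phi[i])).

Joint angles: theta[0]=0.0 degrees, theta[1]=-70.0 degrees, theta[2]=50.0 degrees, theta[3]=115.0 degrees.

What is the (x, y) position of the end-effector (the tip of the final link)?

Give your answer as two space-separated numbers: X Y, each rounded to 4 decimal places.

joint[0] = (0.0000, 0.0000)  (base)
link 0: phi[0] = 0 = 0 deg
  cos(0 deg) = 1.0000, sin(0 deg) = 0.0000
  joint[1] = (0.0000, 0.0000) + 4.8 * (1.0000, 0.0000) = (0.0000 + 4.8000, 0.0000 + 0.0000) = (4.8000, 0.0000)
link 1: phi[1] = 0 + -70 = -70 deg
  cos(-70 deg) = 0.3420, sin(-70 deg) = -0.9397
  joint[2] = (4.8000, 0.0000) + 7.1 * (0.3420, -0.9397) = (4.8000 + 2.4283, 0.0000 + -6.6718) = (7.2283, -6.6718)
link 2: phi[2] = 0 + -70 + 50 = -20 deg
  cos(-20 deg) = 0.9397, sin(-20 deg) = -0.3420
  joint[3] = (7.2283, -6.6718) + 9.1 * (0.9397, -0.3420) = (7.2283 + 8.5512, -6.6718 + -3.1124) = (15.7795, -9.7842)
link 3: phi[3] = 0 + -70 + 50 + 115 = 95 deg
  cos(95 deg) = -0.0872, sin(95 deg) = 0.9962
  joint[4] = (15.7795, -9.7842) + 2.7 * (-0.0872, 0.9962) = (15.7795 + -0.2353, -9.7842 + 2.6897) = (15.5442, -7.0945)
End effector: (15.5442, -7.0945)

Answer: 15.5442 -7.0945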